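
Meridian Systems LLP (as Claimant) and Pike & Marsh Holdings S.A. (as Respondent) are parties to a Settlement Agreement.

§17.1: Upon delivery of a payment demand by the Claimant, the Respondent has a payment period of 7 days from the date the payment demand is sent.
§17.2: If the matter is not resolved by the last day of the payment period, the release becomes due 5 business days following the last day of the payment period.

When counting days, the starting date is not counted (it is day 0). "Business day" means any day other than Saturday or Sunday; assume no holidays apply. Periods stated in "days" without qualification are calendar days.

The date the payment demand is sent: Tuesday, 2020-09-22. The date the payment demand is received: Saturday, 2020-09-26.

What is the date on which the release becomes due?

2020-10-06

Adding 7 calendar days to 2020-09-22 gives 2020-09-29, which is the last day of the payment period.
From Tuesday, 2020-09-29, 5 business days (Sep 30, Oct 1, Oct 2, Oct 5, Oct 6, skipping weekends) brings us to Tuesday, 2020-10-06, which is the date on which the release becomes due.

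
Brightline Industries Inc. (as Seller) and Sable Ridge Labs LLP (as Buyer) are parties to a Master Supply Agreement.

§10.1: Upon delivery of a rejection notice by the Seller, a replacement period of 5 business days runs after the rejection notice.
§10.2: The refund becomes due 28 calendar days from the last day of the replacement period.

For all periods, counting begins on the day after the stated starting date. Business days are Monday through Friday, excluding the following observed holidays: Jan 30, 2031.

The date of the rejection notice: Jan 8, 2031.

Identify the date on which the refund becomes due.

Feb 12, 2031

The last day of the replacement period: counting 5 business days from Wednesday, Jan 8, 2031 (Jan 9, Jan 10, Jan 13, Jan 14, Jan 15, skipping weekends) reaches Wednesday, Jan 15, 2031.
The date on which the refund becomes due: 28 calendar days after Jan 15, 2031 is Feb 12, 2031.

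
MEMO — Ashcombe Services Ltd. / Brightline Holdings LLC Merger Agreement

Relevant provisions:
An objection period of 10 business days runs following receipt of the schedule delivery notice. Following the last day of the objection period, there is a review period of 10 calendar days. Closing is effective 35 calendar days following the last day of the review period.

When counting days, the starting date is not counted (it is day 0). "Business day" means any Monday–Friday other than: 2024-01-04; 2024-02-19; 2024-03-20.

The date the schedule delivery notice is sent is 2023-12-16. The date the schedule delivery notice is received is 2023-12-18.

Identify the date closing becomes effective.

2024-02-15

The last day of the objection period: counting 10 business days from Monday, 2023-12-18 (Dec 19, Dec 20, Dec 21, Dec 22, Dec 25, Dec 26, Dec 27, Dec 28, Dec 29, Jan 1, skipping weekends) reaches Monday, 2024-01-01.
The last day of the review period: 10 calendar days after 2024-01-01 is 2024-01-11.
The date closing becomes effective: 2024-01-11 + 35 days = 2024-02-15.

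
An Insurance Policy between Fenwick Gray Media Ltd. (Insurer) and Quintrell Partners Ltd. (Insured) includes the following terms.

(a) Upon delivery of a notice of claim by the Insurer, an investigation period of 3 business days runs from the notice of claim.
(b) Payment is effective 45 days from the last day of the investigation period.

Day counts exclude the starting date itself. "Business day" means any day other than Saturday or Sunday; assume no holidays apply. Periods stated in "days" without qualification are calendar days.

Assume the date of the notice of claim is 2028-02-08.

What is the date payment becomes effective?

2028-03-27

The last day of the investigation period: 3 business days after Tuesday, 2028-02-08, skipping weekends — Feb 9, Feb 10, Feb 11 — lands on Friday, 2028-02-11.
Adding 45 calendar days to 2028-02-11 gives 2028-03-27, which is the date payment becomes effective.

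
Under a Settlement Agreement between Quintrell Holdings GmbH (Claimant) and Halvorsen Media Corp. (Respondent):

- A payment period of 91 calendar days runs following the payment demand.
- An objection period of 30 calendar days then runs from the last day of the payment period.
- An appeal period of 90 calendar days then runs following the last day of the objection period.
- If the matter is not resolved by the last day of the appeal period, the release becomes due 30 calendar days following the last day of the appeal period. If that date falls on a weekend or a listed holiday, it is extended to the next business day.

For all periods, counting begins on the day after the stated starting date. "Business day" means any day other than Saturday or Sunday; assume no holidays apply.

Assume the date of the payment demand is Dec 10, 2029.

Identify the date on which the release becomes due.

Aug 8, 2030

The last day of the payment period: 91 calendar days after Dec 10, 2029 is Mar 11, 2030.
Adding 30 calendar days to Mar 11, 2030 gives Apr 10, 2030, which is the last day of the objection period.
The last day of the appeal period: Apr 10, 2030 + 90 days = Jul 9, 2030.
Adding 30 calendar days to Jul 9, 2030 gives Aug 8, 2030, which is the date on which the release becomes due. Aug 8, 2030 is a Thursday, so no roll-forward applies.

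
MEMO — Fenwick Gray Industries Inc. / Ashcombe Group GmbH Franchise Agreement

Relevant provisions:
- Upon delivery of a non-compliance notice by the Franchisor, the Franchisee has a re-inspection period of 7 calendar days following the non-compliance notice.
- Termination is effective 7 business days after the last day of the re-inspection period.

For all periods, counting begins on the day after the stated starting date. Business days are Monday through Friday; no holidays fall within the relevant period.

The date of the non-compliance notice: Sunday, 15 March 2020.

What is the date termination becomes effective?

The last day of the re-inspection period: 7 calendar days after 15 March 2020 is 22 March 2020.
From Sunday, 22 March 2020, 7 business days (Mar 23, Mar 24, Mar 25, Mar 26, Mar 27, Mar 30, Mar 31, skipping weekends) brings us to Tuesday, 31 March 2020, which is the date termination becomes effective.

31 March 2020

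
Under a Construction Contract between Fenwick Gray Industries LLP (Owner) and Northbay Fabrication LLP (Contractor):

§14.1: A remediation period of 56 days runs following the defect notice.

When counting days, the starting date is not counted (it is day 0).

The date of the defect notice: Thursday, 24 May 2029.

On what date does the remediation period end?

19 July 2029

Adding 56 calendar days to 24 May 2029 gives 19 July 2029, which is the last day of the remediation period.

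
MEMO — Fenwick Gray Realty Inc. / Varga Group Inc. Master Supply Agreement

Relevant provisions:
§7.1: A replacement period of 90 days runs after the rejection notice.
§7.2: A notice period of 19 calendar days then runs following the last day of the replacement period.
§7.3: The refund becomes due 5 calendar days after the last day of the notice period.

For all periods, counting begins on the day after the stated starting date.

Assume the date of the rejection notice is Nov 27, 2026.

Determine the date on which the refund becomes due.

The last day of the replacement period: 90 calendar days after Nov 27, 2026 is Feb 25, 2027.
The last day of the notice period: 19 calendar days after Feb 25, 2027 is Mar 16, 2027.
Adding 5 calendar days to Mar 16, 2027 gives Mar 21, 2027, which is the date on which the refund becomes due.

Mar 21, 2027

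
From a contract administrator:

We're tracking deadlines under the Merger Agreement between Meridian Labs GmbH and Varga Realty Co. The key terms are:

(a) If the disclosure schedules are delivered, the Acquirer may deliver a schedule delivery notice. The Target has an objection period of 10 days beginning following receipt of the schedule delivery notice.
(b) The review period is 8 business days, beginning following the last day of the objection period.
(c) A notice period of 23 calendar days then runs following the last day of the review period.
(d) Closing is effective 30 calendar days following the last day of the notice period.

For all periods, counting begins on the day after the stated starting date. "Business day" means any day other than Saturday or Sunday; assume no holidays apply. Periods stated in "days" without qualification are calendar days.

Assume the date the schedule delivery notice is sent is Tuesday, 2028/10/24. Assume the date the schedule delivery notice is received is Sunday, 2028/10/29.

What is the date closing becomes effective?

The last day of the objection period: 2028/10/29 + 10 days = 2028/11/08.
The last day of the review period: 8 business days after Wednesday, 2028/11/08, skipping weekends — Nov 9, Nov 10, Nov 13, Nov 14, Nov 15, Nov 16, Nov 17, Nov 20 — lands on Monday, 2028/11/20.
Adding 23 calendar days to 2028/11/20 gives 2028/12/13, which is the last day of the notice period.
The date closing becomes effective: 2028/12/13 + 30 days = 2029/01/12.

2029/01/12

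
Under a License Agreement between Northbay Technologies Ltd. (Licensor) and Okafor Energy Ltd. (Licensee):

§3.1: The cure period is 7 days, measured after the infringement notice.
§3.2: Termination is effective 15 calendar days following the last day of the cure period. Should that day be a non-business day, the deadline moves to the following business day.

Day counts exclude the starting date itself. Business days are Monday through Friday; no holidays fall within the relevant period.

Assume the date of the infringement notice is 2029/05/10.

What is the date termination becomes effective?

2029/06/01

The last day of the cure period: 2029/05/10 + 7 days = 2029/05/17.
The date termination becomes effective: 2029/05/17 + 15 days = 2029/06/01. 2029/06/01 is a Friday, so no roll-forward applies.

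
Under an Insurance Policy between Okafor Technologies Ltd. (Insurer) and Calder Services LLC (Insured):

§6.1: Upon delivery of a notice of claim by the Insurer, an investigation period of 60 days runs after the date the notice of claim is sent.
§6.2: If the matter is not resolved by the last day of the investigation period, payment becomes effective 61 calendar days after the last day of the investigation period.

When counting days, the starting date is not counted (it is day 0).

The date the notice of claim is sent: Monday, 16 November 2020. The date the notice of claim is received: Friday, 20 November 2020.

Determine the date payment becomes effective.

The last day of the investigation period: 16 November 2020 + 60 days = 15 January 2021.
The date payment becomes effective: 15 January 2021 + 61 days = 17 March 2021.

17 March 2021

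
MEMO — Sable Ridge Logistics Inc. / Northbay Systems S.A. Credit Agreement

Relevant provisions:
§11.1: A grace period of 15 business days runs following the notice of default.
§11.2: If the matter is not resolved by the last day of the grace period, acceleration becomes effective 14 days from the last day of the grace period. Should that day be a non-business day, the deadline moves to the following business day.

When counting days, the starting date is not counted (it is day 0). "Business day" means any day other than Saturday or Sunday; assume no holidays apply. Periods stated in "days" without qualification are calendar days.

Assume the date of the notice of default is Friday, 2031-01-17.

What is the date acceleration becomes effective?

The last day of the grace period: 15 business days after Friday, 2031-01-17, skipping weekends — Jan 20, Jan 21, Jan 22, Jan 23, …, Feb 5, Feb 6, Feb 7 — lands on Friday, 2031-02-07.
Adding 14 calendar days to 2031-02-07 gives 2031-02-21, which is the date acceleration becomes effective. 2031-02-21 is a Friday, so no roll-forward applies.

2031-02-21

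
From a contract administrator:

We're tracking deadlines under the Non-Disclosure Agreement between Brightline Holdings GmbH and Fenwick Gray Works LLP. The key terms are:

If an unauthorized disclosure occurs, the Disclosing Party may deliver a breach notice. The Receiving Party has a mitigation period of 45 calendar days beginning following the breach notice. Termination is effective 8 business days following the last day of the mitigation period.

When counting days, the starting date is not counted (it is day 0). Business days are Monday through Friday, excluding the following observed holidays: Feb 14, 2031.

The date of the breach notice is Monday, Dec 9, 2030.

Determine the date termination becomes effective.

Feb 4, 2031

The last day of the mitigation period: 45 calendar days after Dec 9, 2030 is Jan 23, 2031.
From Thursday, Jan 23, 2031, 8 business days (Jan 24, Jan 27, Jan 28, Jan 29, Jan 30, Jan 31, Feb 3, Feb 4, skipping weekends) brings us to Tuesday, Feb 4, 2031, which is the date termination becomes effective.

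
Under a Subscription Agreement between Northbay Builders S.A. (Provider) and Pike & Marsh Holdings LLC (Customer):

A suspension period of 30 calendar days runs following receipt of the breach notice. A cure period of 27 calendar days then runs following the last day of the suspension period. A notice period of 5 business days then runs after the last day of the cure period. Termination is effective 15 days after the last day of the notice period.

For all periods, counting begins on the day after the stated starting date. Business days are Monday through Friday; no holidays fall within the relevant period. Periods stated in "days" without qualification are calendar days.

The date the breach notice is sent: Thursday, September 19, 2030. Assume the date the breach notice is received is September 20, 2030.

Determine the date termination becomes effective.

The last day of the suspension period: 30 calendar days after September 20, 2030 is October 20, 2030.
Adding 27 calendar days to October 20, 2030 gives November 16, 2030, which is the last day of the cure period.
The last day of the notice period: 5 business days after Saturday, November 16, 2030, skipping weekends — Nov 18, Nov 19, Nov 20, Nov 21, Nov 22 — lands on Friday, November 22, 2030.
The date termination becomes effective: 15 calendar days after November 22, 2030 is December 7, 2030.

December 7, 2030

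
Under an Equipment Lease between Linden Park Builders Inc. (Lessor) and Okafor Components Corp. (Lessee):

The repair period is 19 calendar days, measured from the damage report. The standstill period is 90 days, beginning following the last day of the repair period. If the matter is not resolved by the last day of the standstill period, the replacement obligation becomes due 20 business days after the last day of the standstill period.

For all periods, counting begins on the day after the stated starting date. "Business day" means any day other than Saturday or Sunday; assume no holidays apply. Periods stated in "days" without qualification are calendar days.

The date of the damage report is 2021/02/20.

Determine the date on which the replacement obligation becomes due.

2021/07/07

The last day of the repair period: 2021/02/20 + 19 days = 2021/03/11.
The last day of the standstill period: 90 calendar days after 2021/03/11 is 2021/06/09.
The date on which the replacement obligation becomes due: 20 business days after Wednesday, 2021/06/09, skipping weekends — Jun 10, Jun 11, Jun 14, Jun 15, …, Jul 5, Jul 6, Jul 7 — lands on Wednesday, 2021/07/07.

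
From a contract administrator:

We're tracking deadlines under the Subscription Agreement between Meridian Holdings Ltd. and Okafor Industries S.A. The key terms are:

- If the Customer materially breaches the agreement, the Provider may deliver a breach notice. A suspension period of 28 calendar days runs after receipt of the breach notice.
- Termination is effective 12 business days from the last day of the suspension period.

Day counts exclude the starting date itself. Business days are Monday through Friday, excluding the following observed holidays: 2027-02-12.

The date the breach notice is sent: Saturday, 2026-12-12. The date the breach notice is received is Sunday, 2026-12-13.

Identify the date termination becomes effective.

2027-01-26

Adding 28 calendar days to 2026-12-13 gives 2027-01-10, which is the last day of the suspension period.
The date termination becomes effective: counting 12 business days from Sunday, 2027-01-10 (Jan 11, Jan 12, Jan 13, Jan 14, …, Jan 22, Jan 25, Jan 26, skipping weekends) reaches Tuesday, 2027-01-26.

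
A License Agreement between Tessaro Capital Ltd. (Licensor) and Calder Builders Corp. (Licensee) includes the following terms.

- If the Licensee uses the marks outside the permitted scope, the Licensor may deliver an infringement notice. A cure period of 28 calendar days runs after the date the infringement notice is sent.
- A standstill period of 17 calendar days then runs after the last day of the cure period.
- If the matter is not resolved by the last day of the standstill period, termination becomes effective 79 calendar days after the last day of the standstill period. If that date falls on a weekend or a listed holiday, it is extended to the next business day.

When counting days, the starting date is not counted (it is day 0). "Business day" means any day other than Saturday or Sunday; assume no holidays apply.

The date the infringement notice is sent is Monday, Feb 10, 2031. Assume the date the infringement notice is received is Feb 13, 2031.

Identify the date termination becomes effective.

Jun 16, 2031

Adding 28 calendar days to Feb 10, 2031 gives Mar 10, 2031, which is the last day of the cure period.
Adding 17 calendar days to Mar 10, 2031 gives Mar 27, 2031, which is the last day of the standstill period.
The date termination becomes effective: 79 calendar days after Mar 27, 2031 is Jun 14, 2031. That falls on a Saturday, so it rolls to the next business day, Monday, Jun 16, 2031.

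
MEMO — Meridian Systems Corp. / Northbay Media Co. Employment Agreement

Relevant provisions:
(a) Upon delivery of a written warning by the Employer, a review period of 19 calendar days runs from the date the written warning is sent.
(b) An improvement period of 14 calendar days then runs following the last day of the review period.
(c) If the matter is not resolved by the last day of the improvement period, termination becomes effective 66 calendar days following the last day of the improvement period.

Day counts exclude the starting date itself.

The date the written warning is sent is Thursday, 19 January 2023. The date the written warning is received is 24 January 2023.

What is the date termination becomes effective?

28 April 2023

The last day of the review period: 19 January 2023 + 19 days = 7 February 2023.
Adding 14 calendar days to 7 February 2023 gives 21 February 2023, which is the last day of the improvement period.
The date termination becomes effective: 66 calendar days after 21 February 2023 is 28 April 2023.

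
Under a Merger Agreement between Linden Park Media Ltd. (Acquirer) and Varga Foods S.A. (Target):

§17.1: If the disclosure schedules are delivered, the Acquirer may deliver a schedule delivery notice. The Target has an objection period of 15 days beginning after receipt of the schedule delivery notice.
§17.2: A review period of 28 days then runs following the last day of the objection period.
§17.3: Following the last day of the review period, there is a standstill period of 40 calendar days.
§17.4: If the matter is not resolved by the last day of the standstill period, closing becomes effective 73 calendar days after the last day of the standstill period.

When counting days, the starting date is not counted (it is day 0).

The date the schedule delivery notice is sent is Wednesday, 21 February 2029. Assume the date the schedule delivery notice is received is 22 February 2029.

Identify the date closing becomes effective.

The last day of the objection period: 22 February 2029 + 15 days = 9 March 2029.
The last day of the review period: 9 March 2029 + 28 days = 6 April 2029.
Adding 40 calendar days to 6 April 2029 gives 16 May 2029, which is the last day of the standstill period.
Adding 73 calendar days to 16 May 2029 gives 28 July 2029, which is the date closing becomes effective.

28 July 2029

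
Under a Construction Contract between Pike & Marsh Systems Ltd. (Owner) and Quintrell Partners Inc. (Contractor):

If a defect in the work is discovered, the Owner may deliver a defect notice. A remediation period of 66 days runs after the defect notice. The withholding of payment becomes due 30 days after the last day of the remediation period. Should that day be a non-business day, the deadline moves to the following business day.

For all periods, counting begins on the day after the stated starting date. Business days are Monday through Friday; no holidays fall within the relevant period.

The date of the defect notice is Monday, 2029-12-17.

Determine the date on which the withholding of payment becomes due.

The last day of the remediation period: 66 calendar days after 2029-12-17 is 2030-02-21.
The date on which the withholding of payment becomes due: 30 calendar days after 2030-02-21 is 2030-03-23. That falls on a Saturday, so it rolls to the next business day, Monday, 2030-03-25.

2030-03-25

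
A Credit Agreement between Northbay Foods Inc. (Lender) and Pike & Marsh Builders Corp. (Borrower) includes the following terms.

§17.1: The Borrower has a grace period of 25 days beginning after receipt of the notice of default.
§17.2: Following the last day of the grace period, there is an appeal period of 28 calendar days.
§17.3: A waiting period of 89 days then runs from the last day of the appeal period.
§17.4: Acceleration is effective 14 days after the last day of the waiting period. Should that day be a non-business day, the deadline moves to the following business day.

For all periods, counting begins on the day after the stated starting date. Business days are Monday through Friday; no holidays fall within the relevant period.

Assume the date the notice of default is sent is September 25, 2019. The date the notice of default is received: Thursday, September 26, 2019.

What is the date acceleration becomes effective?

March 2, 2020

Adding 25 calendar days to September 26, 2019 gives October 21, 2019, which is the last day of the grace period.
The last day of the appeal period: October 21, 2019 + 28 days = November 18, 2019.
Adding 89 calendar days to November 18, 2019 gives February 15, 2020, which is the last day of the waiting period.
The date acceleration becomes effective: 14 calendar days after February 15, 2020 is February 29, 2020. That falls on a Saturday, so it rolls to the next business day, Monday, March 2, 2020.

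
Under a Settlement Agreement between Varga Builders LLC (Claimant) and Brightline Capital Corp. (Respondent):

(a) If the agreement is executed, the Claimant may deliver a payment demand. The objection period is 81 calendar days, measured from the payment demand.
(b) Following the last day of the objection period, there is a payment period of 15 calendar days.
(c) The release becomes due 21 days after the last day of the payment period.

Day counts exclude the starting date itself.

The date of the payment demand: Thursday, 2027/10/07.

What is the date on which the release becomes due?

2028/02/01

The last day of the objection period: 2027/10/07 + 81 days = 2027/12/27.
The last day of the payment period: 2027/12/27 + 15 days = 2028/01/11.
The date on which the release becomes due: 2028/01/11 + 21 days = 2028/02/01.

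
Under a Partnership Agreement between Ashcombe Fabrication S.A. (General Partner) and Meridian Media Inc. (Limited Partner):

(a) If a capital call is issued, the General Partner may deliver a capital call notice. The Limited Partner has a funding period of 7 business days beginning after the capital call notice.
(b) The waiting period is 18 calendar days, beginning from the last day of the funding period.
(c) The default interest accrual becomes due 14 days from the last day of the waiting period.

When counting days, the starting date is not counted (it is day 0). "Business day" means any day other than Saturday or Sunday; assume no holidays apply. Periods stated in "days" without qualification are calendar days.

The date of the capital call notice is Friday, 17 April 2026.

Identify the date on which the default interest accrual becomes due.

From Friday, 17 April 2026, 7 business days (Apr 20, Apr 21, Apr 22, Apr 23, Apr 24, Apr 27, Apr 28, skipping weekends) brings us to Tuesday, 28 April 2026, which is the last day of the funding period.
The last day of the waiting period: 18 calendar days after 28 April 2026 is 16 May 2026.
The date on which the default interest accrual becomes due: 16 May 2026 + 14 days = 30 May 2026.

30 May 2026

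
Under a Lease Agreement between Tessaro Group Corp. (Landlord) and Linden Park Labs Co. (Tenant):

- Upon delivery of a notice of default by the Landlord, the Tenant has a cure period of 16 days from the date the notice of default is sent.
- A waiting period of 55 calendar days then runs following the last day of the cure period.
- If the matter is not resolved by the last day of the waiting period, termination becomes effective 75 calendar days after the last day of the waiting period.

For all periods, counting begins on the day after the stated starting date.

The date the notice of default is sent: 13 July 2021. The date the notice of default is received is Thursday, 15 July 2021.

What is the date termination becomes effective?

Adding 16 calendar days to 13 July 2021 gives 29 July 2021, which is the last day of the cure period.
The last day of the waiting period: 55 calendar days after 29 July 2021 is 22 September 2021.
The date termination becomes effective: 22 September 2021 + 75 days = 6 December 2021.

6 December 2021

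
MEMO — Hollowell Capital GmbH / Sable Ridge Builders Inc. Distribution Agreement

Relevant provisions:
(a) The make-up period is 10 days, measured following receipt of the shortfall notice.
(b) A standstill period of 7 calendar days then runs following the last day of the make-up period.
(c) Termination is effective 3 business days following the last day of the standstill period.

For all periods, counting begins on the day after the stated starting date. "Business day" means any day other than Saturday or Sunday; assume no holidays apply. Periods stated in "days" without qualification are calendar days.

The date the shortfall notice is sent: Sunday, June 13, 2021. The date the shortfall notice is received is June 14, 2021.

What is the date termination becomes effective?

July 6, 2021

The last day of the make-up period: June 14, 2021 + 10 days = June 24, 2021.
The last day of the standstill period: June 24, 2021 + 7 days = July 1, 2021.
From Thursday, July 1, 2021, 3 business days (Jul 2, Jul 5, Jul 6, skipping weekends) brings us to Tuesday, July 6, 2021, which is the date termination becomes effective.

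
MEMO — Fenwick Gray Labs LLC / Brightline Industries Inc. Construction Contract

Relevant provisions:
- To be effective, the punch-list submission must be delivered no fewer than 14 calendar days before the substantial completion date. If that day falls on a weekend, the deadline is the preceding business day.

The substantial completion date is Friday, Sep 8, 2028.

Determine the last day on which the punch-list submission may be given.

Aug 25, 2028

Sep 8, 2028 minus 14 days is Aug 25, 2028. That is a Friday, so no adjustment is needed.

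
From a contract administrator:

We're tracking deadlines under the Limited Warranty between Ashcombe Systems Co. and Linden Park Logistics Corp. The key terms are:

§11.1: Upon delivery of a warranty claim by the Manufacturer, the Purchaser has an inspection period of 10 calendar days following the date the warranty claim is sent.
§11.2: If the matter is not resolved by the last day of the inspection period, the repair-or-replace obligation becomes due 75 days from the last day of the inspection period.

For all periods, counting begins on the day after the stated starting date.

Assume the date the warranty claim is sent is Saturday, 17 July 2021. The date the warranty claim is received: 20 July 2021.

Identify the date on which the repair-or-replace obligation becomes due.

The last day of the inspection period: 17 July 2021 + 10 days = 27 July 2021.
Adding 75 calendar days to 27 July 2021 gives 10 October 2021, which is the date on which the repair-or-replace obligation becomes due.

10 October 2021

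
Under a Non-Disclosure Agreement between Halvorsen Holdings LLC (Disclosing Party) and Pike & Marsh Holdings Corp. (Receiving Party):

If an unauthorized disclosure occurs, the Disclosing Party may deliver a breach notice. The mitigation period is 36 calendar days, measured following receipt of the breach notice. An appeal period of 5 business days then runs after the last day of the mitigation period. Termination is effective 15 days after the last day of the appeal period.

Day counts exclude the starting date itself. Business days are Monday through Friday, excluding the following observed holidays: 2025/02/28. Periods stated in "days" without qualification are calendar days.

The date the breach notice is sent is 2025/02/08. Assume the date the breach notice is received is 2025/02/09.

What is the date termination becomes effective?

2025/04/08

The last day of the mitigation period: 36 calendar days after 2025/02/09 is 2025/03/17.
The last day of the appeal period: counting 5 business days from Monday, 2025/03/17 (Mar 18, Mar 19, Mar 20, Mar 21, Mar 24, skipping weekends) reaches Monday, 2025/03/24.
The date termination becomes effective: 2025/03/24 + 15 days = 2025/04/08.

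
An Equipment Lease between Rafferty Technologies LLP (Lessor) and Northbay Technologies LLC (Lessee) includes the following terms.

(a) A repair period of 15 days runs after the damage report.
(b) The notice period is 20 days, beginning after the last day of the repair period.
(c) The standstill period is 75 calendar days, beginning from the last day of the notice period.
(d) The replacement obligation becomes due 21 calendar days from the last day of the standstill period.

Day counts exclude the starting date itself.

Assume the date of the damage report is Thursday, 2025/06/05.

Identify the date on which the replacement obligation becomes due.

The last day of the repair period: 15 calendar days after 2025/06/05 is 2025/06/20.
The last day of the notice period: 20 calendar days after 2025/06/20 is 2025/07/10.
The last day of the standstill period: 2025/07/10 + 75 days = 2025/09/23.
The date on which the replacement obligation becomes due: 21 calendar days after 2025/09/23 is 2025/10/14.

2025/10/14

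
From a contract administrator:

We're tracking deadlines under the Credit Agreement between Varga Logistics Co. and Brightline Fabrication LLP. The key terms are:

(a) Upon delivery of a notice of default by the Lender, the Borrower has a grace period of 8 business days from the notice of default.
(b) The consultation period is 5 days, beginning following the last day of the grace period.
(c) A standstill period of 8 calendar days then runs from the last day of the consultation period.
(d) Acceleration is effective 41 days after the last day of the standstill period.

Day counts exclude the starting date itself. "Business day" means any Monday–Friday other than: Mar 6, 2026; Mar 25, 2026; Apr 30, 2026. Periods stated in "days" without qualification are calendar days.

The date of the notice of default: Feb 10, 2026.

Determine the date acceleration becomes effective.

Apr 15, 2026

The last day of the grace period: counting 8 business days from Tuesday, Feb 10, 2026 (Feb 11, Feb 12, Feb 13, Feb 16, Feb 17, Feb 18, Feb 19, Feb 20, skipping weekends) reaches Friday, Feb 20, 2026.
The last day of the consultation period: 5 calendar days after Feb 20, 2026 is Feb 25, 2026.
The last day of the standstill period: Feb 25, 2026 + 8 days = Mar 5, 2026.
The date acceleration becomes effective: Mar 5, 2026 + 41 days = Apr 15, 2026.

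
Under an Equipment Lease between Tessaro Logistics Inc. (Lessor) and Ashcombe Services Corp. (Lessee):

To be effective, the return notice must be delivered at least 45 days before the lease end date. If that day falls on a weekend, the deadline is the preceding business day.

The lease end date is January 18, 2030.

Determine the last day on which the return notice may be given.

December 4, 2029

January 18, 2030 minus 45 days is December 4, 2029. That is a Tuesday, so no adjustment is needed.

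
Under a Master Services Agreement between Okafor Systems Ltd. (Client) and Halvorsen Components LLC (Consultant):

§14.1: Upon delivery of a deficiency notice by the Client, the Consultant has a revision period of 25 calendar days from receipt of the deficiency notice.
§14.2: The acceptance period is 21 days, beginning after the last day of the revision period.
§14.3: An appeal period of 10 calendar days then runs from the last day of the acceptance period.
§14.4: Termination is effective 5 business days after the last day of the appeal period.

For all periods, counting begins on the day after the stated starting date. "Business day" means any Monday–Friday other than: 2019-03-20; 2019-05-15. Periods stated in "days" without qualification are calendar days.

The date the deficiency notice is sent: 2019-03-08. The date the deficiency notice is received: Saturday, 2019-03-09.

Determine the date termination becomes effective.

2019-05-10

Adding 25 calendar days to 2019-03-09 gives 2019-04-03, which is the last day of the revision period.
The last day of the acceptance period: 2019-04-03 + 21 days = 2019-04-24.
The last day of the appeal period: 2019-04-24 + 10 days = 2019-05-04.
The date termination becomes effective: 5 business days after Saturday, 2019-05-04, skipping weekends — May 6, May 7, May 8, May 9, May 10 — lands on Friday, 2019-05-10.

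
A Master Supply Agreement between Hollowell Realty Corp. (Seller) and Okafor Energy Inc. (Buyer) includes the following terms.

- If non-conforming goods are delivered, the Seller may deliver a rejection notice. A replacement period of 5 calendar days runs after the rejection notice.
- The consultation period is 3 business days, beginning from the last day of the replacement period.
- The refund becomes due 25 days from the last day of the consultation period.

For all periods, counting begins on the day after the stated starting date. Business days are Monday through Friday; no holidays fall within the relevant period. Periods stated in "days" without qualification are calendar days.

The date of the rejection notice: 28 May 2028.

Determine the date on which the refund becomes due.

2 July 2028

The last day of the replacement period: 28 May 2028 + 5 days = 2 June 2028.
The last day of the consultation period: 3 business days after Friday, 2 June 2028, skipping weekends — Jun 5, Jun 6, Jun 7 — lands on Wednesday, 7 June 2028.
Adding 25 calendar days to 7 June 2028 gives 2 July 2028, which is the date on which the refund becomes due.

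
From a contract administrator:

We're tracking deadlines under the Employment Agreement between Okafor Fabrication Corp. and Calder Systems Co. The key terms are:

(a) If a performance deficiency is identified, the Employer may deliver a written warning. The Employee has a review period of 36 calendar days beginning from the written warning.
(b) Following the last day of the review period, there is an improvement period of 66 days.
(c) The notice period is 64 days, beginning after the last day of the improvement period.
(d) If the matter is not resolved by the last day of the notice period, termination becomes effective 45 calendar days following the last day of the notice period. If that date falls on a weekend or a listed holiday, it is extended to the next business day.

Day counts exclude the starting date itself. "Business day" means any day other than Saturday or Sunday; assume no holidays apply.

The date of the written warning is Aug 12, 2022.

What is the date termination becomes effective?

Mar 13, 2023

The last day of the review period: 36 calendar days after Aug 12, 2022 is Sep 17, 2022.
The last day of the improvement period: 66 calendar days after Sep 17, 2022 is Nov 22, 2022.
Adding 64 calendar days to Nov 22, 2022 gives Jan 25, 2023, which is the last day of the notice period.
The date termination becomes effective: 45 calendar days after Jan 25, 2023 is Mar 11, 2023. That falls on a Saturday, so it rolls to the next business day, Monday, Mar 13, 2023.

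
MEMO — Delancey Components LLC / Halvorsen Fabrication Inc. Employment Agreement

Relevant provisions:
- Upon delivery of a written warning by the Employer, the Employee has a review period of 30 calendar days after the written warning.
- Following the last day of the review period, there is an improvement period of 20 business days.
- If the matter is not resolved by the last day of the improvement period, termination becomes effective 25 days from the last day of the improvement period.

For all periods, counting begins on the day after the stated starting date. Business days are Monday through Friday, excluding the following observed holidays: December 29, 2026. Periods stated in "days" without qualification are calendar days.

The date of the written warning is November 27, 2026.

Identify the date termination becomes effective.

February 19, 2027

The last day of the review period: 30 calendar days after November 27, 2026 is December 27, 2026.
The last day of the improvement period: 20 business days after Sunday, December 27, 2026, skipping weekends and the listed holiday on Dec 29 — Dec 28, Dec 30, Dec 31, Jan 1, …, Jan 21, Jan 22, Jan 25 — lands on Monday, January 25, 2027.
Adding 25 calendar days to January 25, 2027 gives February 19, 2027, which is the date termination becomes effective.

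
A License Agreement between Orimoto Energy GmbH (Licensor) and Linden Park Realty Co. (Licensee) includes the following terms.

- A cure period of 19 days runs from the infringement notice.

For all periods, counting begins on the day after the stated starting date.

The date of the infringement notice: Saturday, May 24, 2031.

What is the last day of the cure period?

Jun 12, 2031

The last day of the cure period: 19 calendar days after May 24, 2031 is Jun 12, 2031.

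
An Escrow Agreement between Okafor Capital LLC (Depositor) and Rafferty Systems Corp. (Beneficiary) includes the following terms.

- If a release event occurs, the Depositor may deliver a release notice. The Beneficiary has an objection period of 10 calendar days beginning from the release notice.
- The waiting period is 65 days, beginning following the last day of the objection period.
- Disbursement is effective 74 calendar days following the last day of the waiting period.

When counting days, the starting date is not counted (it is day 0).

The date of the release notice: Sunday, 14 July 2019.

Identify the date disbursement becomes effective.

10 December 2019

The last day of the objection period: 10 calendar days after 14 July 2019 is 24 July 2019.
The last day of the waiting period: 24 July 2019 + 65 days = 27 September 2019.
The date disbursement becomes effective: 74 calendar days after 27 September 2019 is 10 December 2019.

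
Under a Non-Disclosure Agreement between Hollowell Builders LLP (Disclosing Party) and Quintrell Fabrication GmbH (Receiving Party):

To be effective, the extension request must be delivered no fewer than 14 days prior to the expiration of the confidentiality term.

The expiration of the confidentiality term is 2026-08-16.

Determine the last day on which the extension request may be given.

2026-08-02

2026-08-16 minus 14 days is 2026-08-02.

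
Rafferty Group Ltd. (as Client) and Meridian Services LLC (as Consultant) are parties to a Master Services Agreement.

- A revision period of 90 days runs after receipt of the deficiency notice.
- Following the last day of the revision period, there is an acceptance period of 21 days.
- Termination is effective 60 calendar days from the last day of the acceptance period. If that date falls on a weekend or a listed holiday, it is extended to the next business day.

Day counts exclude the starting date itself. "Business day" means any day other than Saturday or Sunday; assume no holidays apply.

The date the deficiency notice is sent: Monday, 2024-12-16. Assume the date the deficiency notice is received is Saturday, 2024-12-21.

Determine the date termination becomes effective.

Adding 90 calendar days to 2024-12-21 gives 2025-03-21, which is the last day of the revision period.
Adding 21 calendar days to 2025-03-21 gives 2025-04-11, which is the last day of the acceptance period.
The date termination becomes effective: 60 calendar days after 2025-04-11 is 2025-06-10. 2025-06-10 is a Tuesday, so no roll-forward applies.

2025-06-10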